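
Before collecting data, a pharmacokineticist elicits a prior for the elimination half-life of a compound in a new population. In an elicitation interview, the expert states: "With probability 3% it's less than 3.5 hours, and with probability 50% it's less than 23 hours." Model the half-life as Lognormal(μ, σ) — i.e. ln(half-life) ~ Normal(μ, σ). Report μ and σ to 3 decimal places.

μ ≈ 3.135, σ ≈ 1.001

If T ~ Lognormal(μ,σ) then ln T ~ Normal(μ,σ), so the p-quantile of ln T is μ + z_p·σ.
ln(3.5) = 1.253 and ln(23) = 3.135; z_{0.03} = -1.881, z_{0.5} = 0.
σ = (3.135 − 1.253)/(0 − (-1.881)) = 1.001.
μ = 1.253 − (-1.881)·1.001 = 3.135.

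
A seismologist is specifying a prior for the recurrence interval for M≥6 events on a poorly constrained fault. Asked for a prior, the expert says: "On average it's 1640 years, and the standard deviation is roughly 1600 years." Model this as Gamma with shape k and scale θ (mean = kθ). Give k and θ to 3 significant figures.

k ≈ 1.05, θ ≈ 1560

For Gamma(k, scale θ): mean = kθ, variance = kθ², so CV = 1/√k.
CV = SD/mean = 1600/1640 = 0.9756, hence k = 1/CV² = 1.05.
Then θ = mean/k = 1640/1.05 = 1560.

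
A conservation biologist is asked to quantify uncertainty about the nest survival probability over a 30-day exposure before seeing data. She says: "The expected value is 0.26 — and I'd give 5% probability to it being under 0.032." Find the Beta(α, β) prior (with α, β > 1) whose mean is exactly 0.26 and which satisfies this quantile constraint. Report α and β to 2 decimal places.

With mean 0.26 fixed, write α = 0.26s, β = 0.74s where s = α+β.
Need P(θ < 0.032) = 0.05 under Beta(0.26s, 0.74s). Normal approximation: (q−m)/√(m(1−m)/s) ≈ z_{0.05} = -1.64, so s ≈ 0.26·0.74·(-1.64)²/(0.032−0.26)² = 10.0.
At s = 10.0: P(θ<0.032) ≈ 0.007. Adjusting to match 0.05 gives s ≈ 5.16.
So α = 0.26·5.16 ≈ 1.34, β = 0.74·5.16 ≈ 3.82.

α ≈ 1.34, β ≈ 3.82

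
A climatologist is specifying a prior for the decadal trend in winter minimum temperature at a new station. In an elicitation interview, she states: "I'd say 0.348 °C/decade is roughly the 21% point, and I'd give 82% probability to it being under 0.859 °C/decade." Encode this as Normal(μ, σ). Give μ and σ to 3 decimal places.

For Normal(μ,σ), the p-quantile is μ + z_p·σ. Here z_{0.21} = -0.8064, z_{0.82} = 0.9154.
So 0.348 = μ − 0.8064σ and 0.859 = μ + 0.9154σ.
Subtracting: σ = (0.859 − 0.348)/(0.9154 − (-0.8064)) = 0.297.
Then μ = 0.348 − (-0.8064)·0.297 = 0.587.

μ = 0.587, σ = 0.297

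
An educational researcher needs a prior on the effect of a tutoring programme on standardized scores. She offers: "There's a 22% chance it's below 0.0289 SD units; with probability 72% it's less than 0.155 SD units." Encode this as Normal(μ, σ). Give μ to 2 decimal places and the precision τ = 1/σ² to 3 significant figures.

For Normal(μ,σ), the p-quantile is μ + z_p·σ. Here z_{0.22} = -0.7722, z_{0.72} = 0.5828.
So 0.0289 = μ − 0.7722σ and 0.155 = μ + 0.5828σ.
Subtracting: σ = (0.155 − 0.0289)/(0.5828 − (-0.7722)) = 0.09.
Then μ = 0.0289 − (-0.7722)·0.09 = 0.10.
Precision τ = 1/σ² = 1/0.09306² = 115.

μ = 0.10, τ = 115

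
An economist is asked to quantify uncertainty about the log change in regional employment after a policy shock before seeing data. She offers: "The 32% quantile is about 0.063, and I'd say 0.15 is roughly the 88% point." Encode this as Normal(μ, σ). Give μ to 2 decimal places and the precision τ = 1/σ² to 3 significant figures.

μ = 0.09, τ = 357

For Normal(μ,σ), the p-quantile is μ + z_p·σ. Here z_{0.32} = -0.4677, z_{0.88} = 1.175.
So 0.063 = μ − 0.4677σ and 0.15 = μ + 1.175σ.
Subtracting: σ = (0.15 − 0.063)/(1.175 − (-0.4677)) = 0.05.
Then μ = 0.063 − (-0.4677)·0.05 = 0.09.
Precision τ = 1/σ² = 1/0.05296² = 357.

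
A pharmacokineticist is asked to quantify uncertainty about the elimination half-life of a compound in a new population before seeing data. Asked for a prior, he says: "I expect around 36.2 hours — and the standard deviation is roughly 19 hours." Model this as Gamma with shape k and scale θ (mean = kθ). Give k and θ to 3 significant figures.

k ≈ 3.63, θ ≈ 9.97

For Gamma(k, scale θ): mean = kθ, variance = kθ², so CV = 1/√k.
CV = SD/mean = 19/36.2 = 0.5249, hence k = 1/CV² = 3.63.
Then θ = mean/k = 36.2/3.63 = 9.97.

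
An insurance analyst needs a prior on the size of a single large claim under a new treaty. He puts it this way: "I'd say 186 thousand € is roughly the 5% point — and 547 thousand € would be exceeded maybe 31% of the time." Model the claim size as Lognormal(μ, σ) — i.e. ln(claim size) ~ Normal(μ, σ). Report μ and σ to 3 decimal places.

μ ≈ 6.055, σ ≈ 0.504

If T ~ Lognormal(μ,σ) then ln T ~ Normal(μ,σ), so the p-quantile of ln T is μ + z_p·σ.
ln(186) = 5.226 and ln(547) = 6.304; z_{0.05} = -1.645, z_{0.69} = 0.4959.
σ = (6.304 − 5.226)/(0.4959 − (-1.645)) = 0.504.
μ = 5.226 − (-1.645)·0.504 = 6.055.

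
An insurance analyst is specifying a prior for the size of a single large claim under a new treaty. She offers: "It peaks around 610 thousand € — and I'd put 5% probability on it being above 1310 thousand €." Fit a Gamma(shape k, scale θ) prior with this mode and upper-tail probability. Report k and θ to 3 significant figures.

k ≈ 5.72, θ ≈ 129

Gamma(k,θ) with k>1 has mode (k−1)θ, so θ = 610/(k−1).
Need P(X < 1310) = 0.95 with θ tied to k this way. Start at k = 2, θ = 610: P(X<1310) ≈ 0.632.
Too low — raise k to concentrate. Iterating converges to k ≈ 5.72.
Then θ = 610/(5.72−1) ≈ 129.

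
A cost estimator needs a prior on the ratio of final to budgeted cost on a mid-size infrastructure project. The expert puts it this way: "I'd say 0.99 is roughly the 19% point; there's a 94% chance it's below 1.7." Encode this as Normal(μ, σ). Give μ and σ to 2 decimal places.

The p-quantile of Normal(μ,σ) is μ + z_p·σ, with z_{0.19} = -0.8779 and z_{0.94} = 1.555.
Eliminate σ: μ = (z₂·x₁ − z₁·x₂)/(z₂ − z₁) = (1.555·0.99 − (-0.8779)·1.7)/2.433 = 1.25.
Then σ = (x₂ − x₁)/(z₂ − z₁) = (1.7 − 0.99)/2.433 = 0.29.

μ = 1.25, σ = 0.29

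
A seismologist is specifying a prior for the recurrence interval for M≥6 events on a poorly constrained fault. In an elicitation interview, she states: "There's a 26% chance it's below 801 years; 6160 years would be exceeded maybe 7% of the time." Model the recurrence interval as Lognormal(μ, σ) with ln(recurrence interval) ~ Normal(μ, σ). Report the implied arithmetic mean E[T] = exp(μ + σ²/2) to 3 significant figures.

E[T] ≈ 2360 years

If T ~ Lognormal(μ,σ) then ln T ~ Normal(μ,σ), so the p-quantile of ln T is μ + z_p·σ.
ln(801) = 6.686 and ln(6160) = 8.726; z_{0.26} = -0.6433, z_{0.93} = 1.476.
σ = (8.726 − 6.686)/(1.476 − (-0.6433)) = 0.963.
μ = 6.686 − (-0.6433)·0.963 = 7.305.
E[T] = exp(μ + σ²/2) = exp(7.305 + 0.4633) = 2360 years.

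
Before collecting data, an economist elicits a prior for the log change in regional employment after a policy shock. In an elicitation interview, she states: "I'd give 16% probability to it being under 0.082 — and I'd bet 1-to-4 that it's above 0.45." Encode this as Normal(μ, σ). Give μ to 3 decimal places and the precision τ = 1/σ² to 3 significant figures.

For Normal(μ,σ), the p-quantile is μ + z_p·σ. Here z_{0.16} = -0.9945, z_{0.8} = 0.8416.
So 0.082 = μ − 0.9945σ and 0.45 = μ + 0.8416σ.
Subtracting: σ = (0.45 − 0.082)/(0.8416 − (-0.9945)) = 0.200.
Then μ = 0.082 − (-0.9945)·0.200 = 0.281.
Precision τ = 1/σ² = 1/0.2004² = 24.9.

μ = 0.281, τ = 24.9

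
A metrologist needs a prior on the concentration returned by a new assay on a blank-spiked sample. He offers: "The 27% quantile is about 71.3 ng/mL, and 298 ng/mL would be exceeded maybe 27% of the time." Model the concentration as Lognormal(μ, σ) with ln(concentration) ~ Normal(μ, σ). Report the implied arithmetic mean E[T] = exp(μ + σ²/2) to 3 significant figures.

E[T] ≈ 288 ng/mL

If T ~ Lognormal(μ,σ) then ln T ~ Normal(μ,σ), so the p-quantile of ln T is μ + z_p·σ.
ln(71.3) = 4.267 and ln(298) = 5.697; z_{0.27} = -0.6128, z_{0.73} = 0.6128.
σ = (5.697 − 4.267)/(0.6128 − (-0.6128)) = 1.167.
μ = 4.267 − (-0.6128)·1.167 = 4.982.
E[T] = exp(μ + σ²/2) = exp(4.982 + 0.6808) = 288 ng/mL.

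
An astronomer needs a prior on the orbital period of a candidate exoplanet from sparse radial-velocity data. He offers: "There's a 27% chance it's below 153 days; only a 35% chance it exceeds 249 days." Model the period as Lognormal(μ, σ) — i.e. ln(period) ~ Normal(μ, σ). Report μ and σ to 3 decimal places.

If T ~ Lognormal(μ,σ) then ln T ~ Normal(μ,σ), so the p-quantile of ln T is μ + z_p·σ.
ln(153) = 5.03 and ln(249) = 5.517; z_{0.27} = -0.6128, z_{0.65} = 0.3853.
σ = (5.517 − 5.03)/(0.3853 − (-0.6128)) = 0.488.
μ = 5.03 − (-0.6128)·0.488 = 5.329.

μ ≈ 5.329, σ ≈ 0.488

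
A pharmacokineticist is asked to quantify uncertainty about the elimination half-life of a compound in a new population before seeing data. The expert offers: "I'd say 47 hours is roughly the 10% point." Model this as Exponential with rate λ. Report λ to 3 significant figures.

λ ≈ 0.00224

P(T < 47.0) = 1 − e^(−λ·47.0) = 0.1, so λ = −ln(1−0.1)/47.0 = −ln(0.9)/47.0 = 0.00224.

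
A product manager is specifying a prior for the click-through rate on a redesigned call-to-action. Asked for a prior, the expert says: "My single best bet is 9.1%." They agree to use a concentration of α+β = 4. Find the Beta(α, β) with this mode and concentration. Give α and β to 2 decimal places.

α = 1.18, β = 2.82

For α,β > 1 the Beta mode is (α−1)/(α+β−2). With α+β = 4, the mode is (α−1)/2.
Set (α−1)/2 = 0.091 → α = 1 + 0.091·2 = 1.18.
β = 4 − α = 2.82.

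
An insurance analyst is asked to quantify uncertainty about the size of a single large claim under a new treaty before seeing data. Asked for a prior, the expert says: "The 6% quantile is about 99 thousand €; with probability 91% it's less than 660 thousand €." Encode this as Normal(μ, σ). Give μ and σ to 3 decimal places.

For Normal(μ,σ), the p-quantile is μ + z_p·σ. Here z_{0.06} = -1.555, z_{0.91} = 1.341.
So 99 = μ − 1.555σ and 660 = μ + 1.341σ.
Subtracting: σ = (660 − 99)/(1.341 − (-1.555)) = 193.747.
Then μ = 99 − (-1.555)·193.747 = 400.233.

μ = 400.233, σ = 193.747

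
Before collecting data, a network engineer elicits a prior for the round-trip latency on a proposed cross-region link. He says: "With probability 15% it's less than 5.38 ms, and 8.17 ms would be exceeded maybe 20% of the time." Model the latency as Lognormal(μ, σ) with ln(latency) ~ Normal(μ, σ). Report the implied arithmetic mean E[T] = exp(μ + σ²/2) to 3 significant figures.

If T ~ Lognormal(μ,σ) then ln T ~ Normal(μ,σ), so the p-quantile of ln T is μ + z_p·σ.
ln(5.38) = 1.683 and ln(8.17) = 2.1; z_{0.15} = -1.036, z_{0.8} = 0.8416.
σ = (2.1 − 1.683)/(0.8416 − (-1.036)) = 0.222.
μ = 1.683 − (-1.036)·0.222 = 1.913.
E[T] = exp(μ + σ²/2) = exp(1.913 + 0.0247) = 6.94 ms.

E[T] ≈ 6.94 ms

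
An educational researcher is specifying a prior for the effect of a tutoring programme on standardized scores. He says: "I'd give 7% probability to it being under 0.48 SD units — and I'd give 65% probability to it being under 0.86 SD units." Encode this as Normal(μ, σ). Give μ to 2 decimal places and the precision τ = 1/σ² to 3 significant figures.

μ = 0.78, τ = 24

The p-quantile of Normal(μ,σ) is μ + z_p·σ, with z_{0.07} = -1.476 and z_{0.65} = 0.3853.
Eliminate σ: μ = (z₂·x₁ − z₁·x₂)/(z₂ − z₁) = (0.3853·0.48 − (-1.476)·0.86)/1.861 = 0.78.
Then σ = (x₂ − x₁)/(z₂ − z₁) = (0.86 − 0.48)/1.861 = 0.20.
Precision τ = 1/σ² = 1/0.2042² = 24.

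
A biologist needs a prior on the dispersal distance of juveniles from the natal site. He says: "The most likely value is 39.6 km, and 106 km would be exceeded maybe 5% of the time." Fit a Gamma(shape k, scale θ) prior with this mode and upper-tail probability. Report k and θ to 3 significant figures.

k ≈ 3.78, θ ≈ 14.3

Gamma(k,θ) with k>1 has mode (k−1)θ, so θ = 39.6/(k−1).
Need P(X < 106) = 0.95 with θ tied to k this way. Start at k = 2, θ = 39.6: P(X<106) ≈ 0.747.
Too low — raise k to concentrate. Iterating converges to k ≈ 3.78.
Then θ = 39.6/(3.78−1) ≈ 14.3.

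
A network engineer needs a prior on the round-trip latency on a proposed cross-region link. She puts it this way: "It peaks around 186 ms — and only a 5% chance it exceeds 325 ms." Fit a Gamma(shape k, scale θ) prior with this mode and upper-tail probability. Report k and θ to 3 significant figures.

k ≈ 9.96, θ ≈ 20.8

Gamma(k,θ) with k>1 has mode (k−1)θ, so θ = 186/(k−1).
Need P(X < 325) = 0.95 with θ tied to k this way. Start at k = 2, θ = 186: P(X<325) ≈ 0.521.
Too low — raise k to concentrate. Iterating converges to k ≈ 9.96.
Then θ = 186/(9.96−1) ≈ 20.8.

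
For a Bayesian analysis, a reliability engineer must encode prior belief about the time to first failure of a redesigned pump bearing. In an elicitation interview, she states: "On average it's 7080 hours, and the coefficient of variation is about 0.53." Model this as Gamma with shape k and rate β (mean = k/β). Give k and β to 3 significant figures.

k ≈ 3.56, β ≈ 0.000503

For Gamma(k, rate β): mean = k/β, variance = k/β², so CV = 1/√k.
CV = 0.53, hence k = 1/CV² = 3.56.
Then β = k/mean = 3.56/7080 = 0.000503.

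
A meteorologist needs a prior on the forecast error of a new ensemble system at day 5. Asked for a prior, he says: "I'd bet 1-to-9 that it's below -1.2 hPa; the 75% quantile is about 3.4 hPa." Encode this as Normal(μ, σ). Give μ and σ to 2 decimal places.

For Normal(μ,σ), the p-quantile is μ + z_p·σ. Here z_{0.1} = -1.282, z_{0.75} = 0.6745.
So -1.2 = μ − 1.282σ and 3.4 = μ + 0.6745σ.
Subtracting: σ = (3.4 − -1.2)/(0.6745 − (-1.282)) = 2.35.
Then μ = -1.2 − (-1.282)·2.35 = 1.81.

μ = 1.81, σ = 2.35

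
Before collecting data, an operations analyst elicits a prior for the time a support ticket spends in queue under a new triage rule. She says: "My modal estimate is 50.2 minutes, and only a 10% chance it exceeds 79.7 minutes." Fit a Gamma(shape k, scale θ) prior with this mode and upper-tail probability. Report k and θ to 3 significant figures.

k ≈ 9.78, θ ≈ 5.72

Gamma(k,θ) with k>1 has mode (k−1)θ, so θ = 50.2/(k−1).
Need P(X < 79.7) = 0.9 with θ tied to k this way. Start at k = 2, θ = 50.2: P(X<79.7) ≈ 0.471.
Too low — raise k to concentrate. Iterating converges to k ≈ 9.78.
Then θ = 50.2/(9.78−1) ≈ 5.72.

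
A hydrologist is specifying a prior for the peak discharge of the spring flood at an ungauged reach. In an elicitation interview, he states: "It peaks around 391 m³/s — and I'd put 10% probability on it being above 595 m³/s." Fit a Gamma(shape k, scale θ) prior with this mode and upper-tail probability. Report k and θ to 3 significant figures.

k ≈ 11.6, θ ≈ 37

Gamma(k,θ) with k>1 has mode (k−1)θ, so θ = 391/(k−1).
Need P(X < 595) = 0.9 with θ tied to k this way. Start at k = 2, θ = 391: P(X<595) ≈ 0.449.
Too low — raise k to concentrate. Iterating converges to k ≈ 11.6.
Then θ = 391/(11.6−1) ≈ 37.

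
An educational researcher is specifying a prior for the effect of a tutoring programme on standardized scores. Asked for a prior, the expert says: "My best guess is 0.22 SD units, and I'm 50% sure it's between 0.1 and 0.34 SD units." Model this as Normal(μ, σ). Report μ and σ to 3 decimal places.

A symmetric 50% interval runs μ ± z·σ with z = 0.6745.
Half-width = 0.12, so σ = 0.12/0.6745 = 0.178.
μ is the stated best guess, 0.220.

μ = 0.220, σ = 0.178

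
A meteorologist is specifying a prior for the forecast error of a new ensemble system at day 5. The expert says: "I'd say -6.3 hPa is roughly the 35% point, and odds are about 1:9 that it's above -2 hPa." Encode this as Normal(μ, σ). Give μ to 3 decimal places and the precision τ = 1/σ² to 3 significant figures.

The p-quantile of Normal(μ,σ) is μ + z_p·σ, with z_{0.35} = -0.3853 and z_{0.9} = 1.282.
Eliminate σ: μ = (z₂·x₁ − z₁·x₂)/(z₂ − z₁) = (1.282·-6.3 − (-0.3853)·-2)/1.667 = -5.306.
Then σ = (x₂ − x₁)/(z₂ − z₁) = (-2 − -6.3)/1.667 = 2.580.
Precision τ = 1/σ² = 1/2.58² = 0.15.

μ = -5.306, τ = 0.15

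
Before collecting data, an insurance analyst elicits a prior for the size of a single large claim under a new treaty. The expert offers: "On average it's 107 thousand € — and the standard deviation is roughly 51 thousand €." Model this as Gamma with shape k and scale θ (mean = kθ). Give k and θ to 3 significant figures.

For Gamma(k, scale θ): mean = kθ, variance = kθ², so CV = 1/√k.
CV = SD/mean = 51/107 = 0.4766, hence k = 1/CV² = 4.4.
Then θ = mean/k = 107/4.4 = 24.3.

k ≈ 4.4, θ ≈ 24.3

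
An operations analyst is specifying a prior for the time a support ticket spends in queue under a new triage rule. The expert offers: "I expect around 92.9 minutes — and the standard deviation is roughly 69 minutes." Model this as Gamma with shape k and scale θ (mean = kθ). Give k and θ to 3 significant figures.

For Gamma(k, scale θ): mean = kθ, variance = kθ², so CV = 1/√k.
CV = SD/mean = 69/92.9 = 0.7427, hence k = 1/CV² = 1.81.
Then θ = mean/k = 92.9/1.81 = 51.2.

k ≈ 1.81, θ ≈ 51.2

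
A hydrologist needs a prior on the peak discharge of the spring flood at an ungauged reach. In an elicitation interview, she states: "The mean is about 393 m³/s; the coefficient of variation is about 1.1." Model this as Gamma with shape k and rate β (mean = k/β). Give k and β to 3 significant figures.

For Gamma(k, rate β): mean = k/β, variance = k/β², so CV = 1/√k.
CV = 1.1, hence k = 1/CV² = 0.826.
Then β = k/mean = 0.826/393 = 0.0021.

k ≈ 0.826, β ≈ 0.0021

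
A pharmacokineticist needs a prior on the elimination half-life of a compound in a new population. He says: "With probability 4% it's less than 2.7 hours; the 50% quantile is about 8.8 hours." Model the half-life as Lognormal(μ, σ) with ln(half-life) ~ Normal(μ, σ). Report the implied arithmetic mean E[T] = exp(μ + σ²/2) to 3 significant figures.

E[T] ≈ 11.1 hours

If T ~ Lognormal(μ,σ) then ln T ~ Normal(μ,σ), so the p-quantile of ln T is μ + z_p·σ.
ln(2.7) = 0.9933 and ln(8.8) = 2.175; z_{0.04} = -1.751, z_{0.5} = 0.
σ = (2.175 − 0.9933)/(0 − (-1.751)) = 0.675.
μ = 0.9933 − (-1.751)·0.675 = 2.175.
E[T] = exp(μ + σ²/2) = exp(2.175 + 0.2277) = 11.1 hours.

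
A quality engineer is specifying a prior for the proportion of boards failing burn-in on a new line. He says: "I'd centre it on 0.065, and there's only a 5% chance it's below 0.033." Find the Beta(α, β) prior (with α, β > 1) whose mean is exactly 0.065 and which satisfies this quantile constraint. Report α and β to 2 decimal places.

α ≈ 7.99, β ≈ 114.88

With mean 0.065 fixed, write α = 0.065s, β = 0.935s where s = α+β.
Need P(θ < 0.033) = 0.05 under Beta(0.065s, 0.935s). Normal approximation: (q−m)/√(m(1−m)/s) ≈ z_{0.05} = -1.64, so s ≈ 0.065·0.935·(-1.64)²/(0.033−0.065)² = 160.6.
At s = 160.6: P(θ<0.033) ≈ 0.028. Adjusting to match 0.05 gives s ≈ 122.87.
So α = 0.065·122.87 ≈ 7.99, β = 0.935·122.87 ≈ 114.88.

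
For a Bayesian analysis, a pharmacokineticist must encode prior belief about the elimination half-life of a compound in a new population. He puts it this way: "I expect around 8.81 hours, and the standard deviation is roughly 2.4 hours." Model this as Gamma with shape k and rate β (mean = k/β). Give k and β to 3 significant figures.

For Gamma(k, rate β): mean = k/β, variance = k/β², so CV = 1/√k.
CV = SD/mean = 2.4/8.81 = 0.2724, hence k = 1/CV² = 13.5.
Then β = k/mean = 13.5/8.81 = 1.53.

k ≈ 13.5, β ≈ 1.53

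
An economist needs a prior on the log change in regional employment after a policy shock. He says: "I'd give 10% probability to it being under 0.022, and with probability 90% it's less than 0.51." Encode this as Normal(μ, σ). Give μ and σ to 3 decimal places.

The p-quantile of Normal(μ,σ) is μ + z_p·σ, with z_{0.1} = -1.282 and z_{0.9} = 1.282.
Eliminate σ: μ = (z₂·x₁ − z₁·x₂)/(z₂ − z₁) = (1.282·0.022 − (-1.282)·0.51)/2.563 = 0.266.
Then σ = (x₂ − x₁)/(z₂ − z₁) = (0.51 − 0.022)/2.563 = 0.190.

μ = 0.266, σ = 0.190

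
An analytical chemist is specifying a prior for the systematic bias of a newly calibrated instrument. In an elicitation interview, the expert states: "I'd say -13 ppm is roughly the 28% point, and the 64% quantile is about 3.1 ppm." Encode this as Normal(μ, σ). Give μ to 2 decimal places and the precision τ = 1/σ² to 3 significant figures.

μ = -3.03, τ = 0.00342

The p-quantile of Normal(μ,σ) is μ + z_p·σ, with z_{0.28} = -0.5828 and z_{0.64} = 0.3585.
Eliminate σ: μ = (z₂·x₁ − z₁·x₂)/(z₂ − z₁) = (0.3585·-13 − (-0.5828)·3.1)/0.9413 = -3.03.
Then σ = (x₂ − x₁)/(z₂ − z₁) = (3.1 − -13)/0.9413 = 17.10.
Precision τ = 1/σ² = 1/17.1² = 0.00342.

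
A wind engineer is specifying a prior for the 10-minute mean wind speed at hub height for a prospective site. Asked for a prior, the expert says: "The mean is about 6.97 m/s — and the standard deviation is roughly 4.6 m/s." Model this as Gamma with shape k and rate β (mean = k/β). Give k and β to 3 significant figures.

For Gamma(k, rate β): mean = k/β, variance = k/β², so CV = 1/√k.
CV = SD/mean = 4.6/6.97 = 0.66, hence k = 1/CV² = 2.3.
Then β = k/mean = 2.3/6.97 = 0.329.

k ≈ 2.3, β ≈ 0.329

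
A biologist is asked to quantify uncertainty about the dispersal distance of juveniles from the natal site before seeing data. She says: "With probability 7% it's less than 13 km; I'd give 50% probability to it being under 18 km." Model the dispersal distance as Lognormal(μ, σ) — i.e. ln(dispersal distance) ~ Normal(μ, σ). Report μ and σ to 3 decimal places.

If T ~ Lognormal(μ,σ) then ln T ~ Normal(μ,σ), so the p-quantile of ln T is μ + z_p·σ.
ln(13) = 2.565 and ln(18) = 2.89; z_{0.07} = -1.476, z_{0.5} = 0.
σ = (2.89 − 2.565)/(0 − (-1.476)) = 0.221.
μ = 2.565 − (-1.476)·0.221 = 2.890.

μ ≈ 2.890, σ ≈ 0.221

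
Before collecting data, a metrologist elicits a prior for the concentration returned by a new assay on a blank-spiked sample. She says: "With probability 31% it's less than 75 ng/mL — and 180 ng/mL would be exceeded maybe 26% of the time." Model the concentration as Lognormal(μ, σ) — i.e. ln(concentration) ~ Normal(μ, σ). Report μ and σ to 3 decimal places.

If T ~ Lognormal(μ,σ) then ln T ~ Normal(μ,σ), so the p-quantile of ln T is μ + z_p·σ.
ln(75) = 4.317 and ln(180) = 5.193; z_{0.31} = -0.4959, z_{0.74} = 0.6433.
σ = (5.193 − 4.317)/(0.6433 − (-0.4959)) = 0.768.
μ = 4.317 − (-0.4959)·0.768 = 4.699.

μ ≈ 4.699, σ ≈ 0.768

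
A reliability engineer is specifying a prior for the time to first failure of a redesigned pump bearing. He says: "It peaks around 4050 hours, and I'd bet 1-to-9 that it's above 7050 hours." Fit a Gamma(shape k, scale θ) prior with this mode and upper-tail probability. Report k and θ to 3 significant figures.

Gamma(k,θ) with k>1 has mode (k−1)θ, so θ = 4050/(k−1).
Need P(X < 7050) = 0.9 with θ tied to k this way. Start at k = 2, θ = 4050: P(X<7050) ≈ 0.519.
Too low — raise k to concentrate. Iterating converges to k ≈ 7.18.
Then θ = 4050/(7.18−1) ≈ 656.

k ≈ 7.18, θ ≈ 656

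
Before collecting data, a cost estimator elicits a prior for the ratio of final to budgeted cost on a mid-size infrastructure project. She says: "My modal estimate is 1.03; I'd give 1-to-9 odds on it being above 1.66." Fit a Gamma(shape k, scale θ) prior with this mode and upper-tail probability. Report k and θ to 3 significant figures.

Gamma(k,θ) with k>1 has mode (k−1)θ, so θ = 1.03/(k−1).
Need P(X < 1.66) = 0.9 with θ tied to k this way. Start at k = 2, θ = 1.03: P(X<1.66) ≈ 0.479.
Too low — raise k to concentrate. Iterating converges to k ≈ 9.26.
Then θ = 1.03/(9.26−1) ≈ 0.125.

k ≈ 9.26, θ ≈ 0.125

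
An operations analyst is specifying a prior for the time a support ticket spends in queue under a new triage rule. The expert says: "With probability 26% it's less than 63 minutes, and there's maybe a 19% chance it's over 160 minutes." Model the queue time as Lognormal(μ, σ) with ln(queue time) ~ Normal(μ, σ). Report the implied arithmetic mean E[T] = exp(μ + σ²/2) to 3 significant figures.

E[T] ≈ 113 minutes

If T ~ Lognormal(μ,σ) then ln T ~ Normal(μ,σ), so the p-quantile of ln T is μ + z_p·σ.
ln(63) = 4.143 and ln(160) = 5.075; z_{0.26} = -0.6433, z_{0.81} = 0.8779.
σ = (5.075 − 4.143)/(0.8779 − (-0.6433)) = 0.613.
μ = 4.143 − (-0.6433)·0.613 = 4.537.
E[T] = exp(μ + σ²/2) = exp(4.537 + 0.1877) = 113 minutes.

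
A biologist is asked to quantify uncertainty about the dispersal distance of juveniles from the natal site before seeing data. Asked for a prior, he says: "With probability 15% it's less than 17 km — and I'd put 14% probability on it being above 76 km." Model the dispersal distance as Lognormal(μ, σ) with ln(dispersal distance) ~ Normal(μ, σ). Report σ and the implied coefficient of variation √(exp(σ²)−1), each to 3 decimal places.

If T ~ Lognormal(μ,σ) then ln T ~ Normal(μ,σ), so the p-quantile of ln T is μ + z_p·σ.
ln(17) = 2.833 and ln(76) = 4.331; z_{0.15} = -1.036, z_{0.86} = 1.08.
σ = (4.331 − 2.833)/(1.08 − (-1.036)) = 0.707.
μ = 2.833 − (-1.036)·0.707 = 3.566.
CV = √(exp(σ²)−1) = √(exp(0.5005)−1) = 0.806.

σ ≈ 0.707, CV ≈ 0.806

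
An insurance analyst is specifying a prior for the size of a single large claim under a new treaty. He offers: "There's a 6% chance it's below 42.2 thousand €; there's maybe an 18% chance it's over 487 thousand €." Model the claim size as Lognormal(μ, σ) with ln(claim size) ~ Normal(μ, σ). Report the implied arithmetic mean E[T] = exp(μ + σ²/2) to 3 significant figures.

If T ~ Lognormal(μ,σ) then ln T ~ Normal(μ,σ), so the p-quantile of ln T is μ + z_p·σ.
ln(42.2) = 3.742 and ln(487) = 6.188; z_{0.06} = -1.555, z_{0.82} = 0.9154.
σ = (6.188 − 3.742)/(0.9154 − (-1.555)) = 0.990.
μ = 3.742 − (-1.555)·0.990 = 5.282.
E[T] = exp(μ + σ²/2) = exp(5.282 + 0.4902) = 321 thousand €.

E[T] ≈ 321 thousand €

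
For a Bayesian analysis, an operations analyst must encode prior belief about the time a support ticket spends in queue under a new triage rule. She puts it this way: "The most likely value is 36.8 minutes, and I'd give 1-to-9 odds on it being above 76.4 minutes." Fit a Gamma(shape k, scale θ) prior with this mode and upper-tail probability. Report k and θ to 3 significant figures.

Gamma(k,θ) with k>1 has mode (k−1)θ, so θ = 36.8/(k−1).
Need P(X < 76.4) = 0.9 with θ tied to k this way. Start at k = 2, θ = 36.8: P(X<76.4) ≈ 0.614.
Too low — raise k to concentrate. Iterating converges to k ≈ 4.6.
Then θ = 36.8/(4.6−1) ≈ 10.2.

k ≈ 4.6, θ ≈ 10.2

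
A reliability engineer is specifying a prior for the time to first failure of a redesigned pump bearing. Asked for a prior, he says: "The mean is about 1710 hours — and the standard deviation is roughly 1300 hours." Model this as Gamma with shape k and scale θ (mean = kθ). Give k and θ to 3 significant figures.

k ≈ 1.73, θ ≈ 988

For Gamma(k, scale θ): mean = kθ, variance = kθ², so CV = 1/√k.
CV = SD/mean = 1300/1710 = 0.7602, hence k = 1/CV² = 1.73.
Then θ = mean/k = 1710/1.73 = 988.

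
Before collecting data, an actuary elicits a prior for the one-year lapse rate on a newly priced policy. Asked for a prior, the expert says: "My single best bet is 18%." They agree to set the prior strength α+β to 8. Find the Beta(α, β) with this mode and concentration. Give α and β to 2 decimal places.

For α,β > 1 the Beta mode is (α−1)/(α+β−2). With α+β = 8, the mode is (α−1)/6.
Set (α−1)/6 = 0.18 → α = 1 + 0.18·6 = 2.08.
β = 8 − α = 5.92.

α = 2.08, β = 5.92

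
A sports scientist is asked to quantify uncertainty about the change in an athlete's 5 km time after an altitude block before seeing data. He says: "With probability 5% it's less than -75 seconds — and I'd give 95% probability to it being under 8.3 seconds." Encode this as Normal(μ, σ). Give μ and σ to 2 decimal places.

μ = -33.35, σ = 25.32

For Normal(μ,σ), the p-quantile is μ + z_p·σ. Here z_{0.05} = -1.645, z_{0.95} = 1.645.
So -75 = μ − 1.645σ and 8.3 = μ + 1.645σ.
Subtracting: σ = (8.3 − -75)/(1.645 − (-1.645)) = 25.32.
Then μ = -75 − (-1.645)·25.32 = -33.35.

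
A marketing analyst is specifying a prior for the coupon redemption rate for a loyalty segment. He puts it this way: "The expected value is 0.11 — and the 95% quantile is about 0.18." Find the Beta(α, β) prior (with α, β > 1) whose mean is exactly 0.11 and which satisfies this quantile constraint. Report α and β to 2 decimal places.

α ≈ 7.06, β ≈ 57.14

With mean 0.11 fixed, write α = 0.11s, β = 0.89s where s = α+β.
Need P(θ < 0.18) = 0.95 under Beta(0.11s, 0.89s). Normal approximation: (q−m)/√(m(1−m)/s) ≈ z_{0.95} = 1.64, so s ≈ 0.11·0.89·(1.64)²/(0.18−0.11)² = 54.1.
At s = 54.1: P(θ<0.18) ≈ 0.936. Adjusting to match 0.95 gives s ≈ 64.20.
So α = 0.11·64.20 ≈ 7.06, β = 0.89·64.20 ≈ 57.14.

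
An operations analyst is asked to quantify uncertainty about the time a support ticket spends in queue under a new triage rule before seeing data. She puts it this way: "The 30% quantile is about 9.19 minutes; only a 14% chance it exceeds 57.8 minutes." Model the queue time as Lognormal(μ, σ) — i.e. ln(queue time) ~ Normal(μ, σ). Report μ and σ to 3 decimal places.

If T ~ Lognormal(μ,σ) then ln T ~ Normal(μ,σ), so the p-quantile of ln T is μ + z_p·σ.
ln(9.19) = 2.218 and ln(57.8) = 4.057; z_{0.3} = -0.5244, z_{0.86} = 1.08.
σ = (4.057 − 2.218)/(1.08 − (-0.5244)) = 1.146.
μ = 2.218 − (-0.5244)·1.146 = 2.819.

μ ≈ 2.819, σ ≈ 1.146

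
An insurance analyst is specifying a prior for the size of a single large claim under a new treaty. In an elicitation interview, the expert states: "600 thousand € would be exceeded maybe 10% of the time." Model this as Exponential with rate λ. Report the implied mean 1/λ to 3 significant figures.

P(T > 600.0) = e^(−λ·600.0) = 0.1, so λ = −ln(0.1)/600.0 = 0.00384.
Mean = 1/λ = 261 thousand €.

mean ≈ 261 thousand €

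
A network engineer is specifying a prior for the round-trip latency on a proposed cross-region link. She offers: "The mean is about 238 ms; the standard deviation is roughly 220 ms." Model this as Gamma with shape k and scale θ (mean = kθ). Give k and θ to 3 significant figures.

k ≈ 1.17, θ ≈ 203

For Gamma(k, scale θ): mean = kθ, variance = kθ², so CV = 1/√k.
CV = SD/mean = 220/238 = 0.9244, hence k = 1/CV² = 1.17.
Then θ = mean/k = 238/1.17 = 203.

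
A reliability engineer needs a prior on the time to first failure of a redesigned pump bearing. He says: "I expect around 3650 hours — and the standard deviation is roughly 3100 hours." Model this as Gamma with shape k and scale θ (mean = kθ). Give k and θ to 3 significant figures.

k ≈ 1.39, θ ≈ 2630

For Gamma(k, scale θ): mean = kθ, variance = kθ², so CV = 1/√k.
CV = SD/mean = 3100/3650 = 0.8493, hence k = 1/CV² = 1.39.
Then θ = mean/k = 3650/1.39 = 2630.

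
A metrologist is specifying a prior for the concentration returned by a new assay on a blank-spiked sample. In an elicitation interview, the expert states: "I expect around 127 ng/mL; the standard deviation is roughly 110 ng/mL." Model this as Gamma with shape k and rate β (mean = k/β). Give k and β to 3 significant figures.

For Gamma(k, rate β): mean = k/β, variance = k/β², so CV = 1/√k.
CV = SD/mean = 110/127 = 0.8661, hence k = 1/CV² = 1.33.
Then β = k/mean = 1.33/127 = 0.0105.

k ≈ 1.33, β ≈ 0.0105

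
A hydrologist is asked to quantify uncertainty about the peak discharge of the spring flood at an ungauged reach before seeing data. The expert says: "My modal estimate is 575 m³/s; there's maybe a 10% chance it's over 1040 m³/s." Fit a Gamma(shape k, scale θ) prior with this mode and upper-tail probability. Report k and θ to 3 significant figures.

Gamma(k,θ) with k>1 has mode (k−1)θ, so θ = 575/(k−1).
Need P(X < 1040) = 0.9 with θ tied to k this way. Start at k = 2, θ = 575: P(X<1040) ≈ 0.540.
Too low — raise k to concentrate. Iterating converges to k ≈ 6.42.
Then θ = 575/(6.42−1) ≈ 106.

k ≈ 6.42, θ ≈ 106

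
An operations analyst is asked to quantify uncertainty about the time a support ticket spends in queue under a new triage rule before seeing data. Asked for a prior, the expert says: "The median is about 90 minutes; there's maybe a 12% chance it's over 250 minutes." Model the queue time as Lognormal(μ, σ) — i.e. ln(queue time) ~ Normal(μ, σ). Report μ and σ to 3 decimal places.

If T ~ Lognormal(μ,σ) then ln T ~ Normal(μ,σ), so the p-quantile of ln T is μ + z_p·σ.
ln(90) = 4.5 and ln(250) = 5.521; z_{0.5} = 0, z_{0.88} = 1.175.
σ = (5.521 − 4.5)/(1.175 − (0)) = 0.870.
μ = 4.5 − (0)·0.870 = 4.500.

μ ≈ 4.500, σ ≈ 0.870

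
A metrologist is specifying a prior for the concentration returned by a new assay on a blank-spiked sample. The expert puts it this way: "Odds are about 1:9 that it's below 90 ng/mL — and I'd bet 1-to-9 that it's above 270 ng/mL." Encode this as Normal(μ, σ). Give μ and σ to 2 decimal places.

μ = 180.00, σ = 70.23

For Normal(μ,σ), the p-quantile is μ + z_p·σ. Here z_{0.1} = -1.282, z_{0.9} = 1.282.
So 90 = μ − 1.282σ and 270 = μ + 1.282σ.
Subtracting: σ = (270 − 90)/(1.282 − (-1.282)) = 70.23.
Then μ = 90 − (-1.282)·70.23 = 180.00.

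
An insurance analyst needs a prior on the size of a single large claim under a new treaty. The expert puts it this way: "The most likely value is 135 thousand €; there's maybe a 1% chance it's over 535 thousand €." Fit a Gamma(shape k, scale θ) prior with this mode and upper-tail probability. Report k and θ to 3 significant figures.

k ≈ 3.21, θ ≈ 61.1

Gamma(k,θ) with k>1 has mode (k−1)θ, so θ = 135/(k−1).
Need P(X < 535) = 0.99 with θ tied to k this way. Start at k = 2, θ = 135: P(X<535) ≈ 0.906.
Too low — raise k to concentrate. Iterating converges to k ≈ 3.21.
Then θ = 135/(3.21−1) ≈ 61.1.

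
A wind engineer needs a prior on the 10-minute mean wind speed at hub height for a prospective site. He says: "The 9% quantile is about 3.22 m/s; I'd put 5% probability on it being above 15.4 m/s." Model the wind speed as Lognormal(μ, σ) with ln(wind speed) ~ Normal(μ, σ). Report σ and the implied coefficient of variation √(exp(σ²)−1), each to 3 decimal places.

σ ≈ 0.524, CV ≈ 0.562

If T ~ Lognormal(μ,σ) then ln T ~ Normal(μ,σ), so the p-quantile of ln T is μ + z_p·σ.
ln(3.22) = 1.169 and ln(15.4) = 2.734; z_{0.09} = -1.341, z_{0.95} = 1.645.
σ = (2.734 − 1.169)/(1.645 − (-1.341)) = 0.524.
μ = 1.169 − (-1.341)·0.524 = 1.872.
CV = √(exp(σ²)−1) = √(exp(0.2748)−1) = 0.562.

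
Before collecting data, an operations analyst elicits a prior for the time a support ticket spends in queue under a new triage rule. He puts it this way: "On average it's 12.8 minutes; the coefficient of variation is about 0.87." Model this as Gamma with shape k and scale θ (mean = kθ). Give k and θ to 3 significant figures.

k ≈ 1.32, θ ≈ 9.69

For Gamma(k, scale θ): mean = kθ, variance = kθ², so CV = 1/√k.
CV = 0.87, hence k = 1/CV² = 1.32.
Then θ = mean/k = 12.8/1.32 = 9.69.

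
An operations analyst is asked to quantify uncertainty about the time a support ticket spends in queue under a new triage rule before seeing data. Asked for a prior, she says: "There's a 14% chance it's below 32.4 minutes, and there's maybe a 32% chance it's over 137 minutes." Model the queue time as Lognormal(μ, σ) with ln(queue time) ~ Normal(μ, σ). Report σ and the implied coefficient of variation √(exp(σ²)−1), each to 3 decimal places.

If T ~ Lognormal(μ,σ) then ln T ~ Normal(μ,σ), so the p-quantile of ln T is μ + z_p·σ.
ln(32.4) = 3.478 and ln(137) = 4.92; z_{0.14} = -1.08, z_{0.68} = 0.4677.
σ = (4.92 − 3.478)/(0.4677 − (-1.08)) = 0.931.
μ = 3.478 − (-1.08)·0.931 = 4.484.
CV = √(exp(σ²)−1) = √(exp(0.8675)−1) = 1.175.

σ ≈ 0.931, CV ≈ 1.175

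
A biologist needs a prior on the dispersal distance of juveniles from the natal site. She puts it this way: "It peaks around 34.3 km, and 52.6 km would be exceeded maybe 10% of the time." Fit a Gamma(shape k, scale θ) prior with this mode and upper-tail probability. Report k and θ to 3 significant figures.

k ≈ 11.2, θ ≈ 3.36

Gamma(k,θ) with k>1 has mode (k−1)θ, so θ = 34.3/(k−1).
Need P(X < 52.6) = 0.9 with θ tied to k this way. Start at k = 2, θ = 34.3: P(X<52.6) ≈ 0.453.
Too low — raise k to concentrate. Iterating converges to k ≈ 11.2.
Then θ = 34.3/(11.2−1) ≈ 3.36.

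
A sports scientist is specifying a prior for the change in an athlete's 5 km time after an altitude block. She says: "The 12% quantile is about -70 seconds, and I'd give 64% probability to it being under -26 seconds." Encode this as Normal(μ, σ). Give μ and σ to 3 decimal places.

For Normal(μ,σ), the p-quantile is μ + z_p·σ. Here z_{0.12} = -1.175, z_{0.64} = 0.3585.
So -70 = μ − 1.175σ and -26 = μ + 0.3585σ.
Subtracting: σ = (-26 − -70)/(0.3585 − (-1.175)) = 28.694.
Then μ = -70 − (-1.175)·28.694 = -36.285.

μ = -36.285, σ = 28.694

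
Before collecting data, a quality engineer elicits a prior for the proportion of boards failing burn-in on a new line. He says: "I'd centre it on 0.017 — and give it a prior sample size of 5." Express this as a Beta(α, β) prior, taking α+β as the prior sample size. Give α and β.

α = 0.085, β = 4.915

Under the effective-sample-size interpretation, Beta(α, β) has prior mean α/(α+β) and prior sample size α+β.
So α+β = 5 and α/(α+β) = 0.017, giving α = 0.017·5 = 0.085 and β = 5 − 0.085 = 4.915.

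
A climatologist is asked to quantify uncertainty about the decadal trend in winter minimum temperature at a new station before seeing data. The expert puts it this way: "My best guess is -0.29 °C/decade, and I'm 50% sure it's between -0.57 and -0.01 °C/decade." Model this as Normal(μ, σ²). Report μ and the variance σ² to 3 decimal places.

A symmetric 50% interval runs μ ± z·σ with z = 0.6745.
Half-width = 0.28, so σ = 0.28/0.6745 = 0.4151 and σ² = 0.172.
μ is the stated best guess, -0.290.

μ = -0.290, σ² = 0.172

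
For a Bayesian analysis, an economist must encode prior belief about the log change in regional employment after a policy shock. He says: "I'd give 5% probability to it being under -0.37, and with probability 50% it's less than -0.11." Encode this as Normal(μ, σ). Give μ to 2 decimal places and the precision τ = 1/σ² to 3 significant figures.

μ = -0.11, τ = 40

The p-quantile of Normal(μ,σ) is μ + z_p·σ, with z_{0.05} = -1.645 and z_{0.5} = 0.
Eliminate σ: μ = (z₂·x₁ − z₁·x₂)/(z₂ − z₁) = (0·-0.37 − (-1.645)·-0.11)/1.645 = -0.11.
Then σ = (x₂ − x₁)/(z₂ − z₁) = (-0.11 − -0.37)/1.645 = 0.16.
Precision τ = 1/σ² = 1/0.1581² = 40.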